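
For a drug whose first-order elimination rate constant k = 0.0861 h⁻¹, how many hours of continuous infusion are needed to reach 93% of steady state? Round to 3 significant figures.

30.9 hours

f = 1 − e^(−kt)  ⇒  t = −ln(1 − f) / k
t = −ln(1 − 0.93) / 0.08610 = 2.659 / 0.08610 ≈ 30.9 hours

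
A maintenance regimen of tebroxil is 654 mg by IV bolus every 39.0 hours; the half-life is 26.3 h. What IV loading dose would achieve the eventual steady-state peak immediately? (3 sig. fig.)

1020 mg

k = ln 2 / 26.3 = 0.02636 h⁻¹
Accumulation ratio R = 1 / (1 − e^(−kτ)) = 1 / (1 − e^(−0.02636×39.0)) = 1 / (1 − 0.3578) = 1.557
Loading dose = maintenance dose × R = 654 × 1.557 ≈ 1020 mg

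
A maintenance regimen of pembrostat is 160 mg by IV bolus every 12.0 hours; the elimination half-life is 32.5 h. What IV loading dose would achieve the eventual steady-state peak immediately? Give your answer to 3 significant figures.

k = ln 2 / 32.5 = 0.02133 h⁻¹
Accumulation ratio R = 1 / (1 − e^(−kτ)) = 1 / (1 − e^(−0.02133×12.0)) = 1 / (1 − 0.7742) = 4.429
Loading dose = maintenance dose × R = 160 × 4.429 ≈ 709 mg

709 mg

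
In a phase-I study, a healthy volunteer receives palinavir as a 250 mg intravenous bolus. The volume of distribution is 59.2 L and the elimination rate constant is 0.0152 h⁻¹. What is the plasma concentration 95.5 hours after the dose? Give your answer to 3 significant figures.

0.989 µg/mL

C₀ = dose / V = 250 / 59.2 = 4.223 µg/mL
C(t) = C₀ e^(−kt) = 4.223 × e^(−0.01520 × 95.5) = 4.223 × e^(−1.452) = 4.223 × 0.2342 ≈ 0.989 µg/mL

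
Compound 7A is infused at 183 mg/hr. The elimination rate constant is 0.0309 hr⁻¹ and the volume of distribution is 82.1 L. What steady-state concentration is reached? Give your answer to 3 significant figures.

CL = k · V = 0.0309 × 82.1 = 2.537 L/hr
Css = rate / CL = 183 / 2.537 ≈ 72.1 mg/L

72.1 mg/L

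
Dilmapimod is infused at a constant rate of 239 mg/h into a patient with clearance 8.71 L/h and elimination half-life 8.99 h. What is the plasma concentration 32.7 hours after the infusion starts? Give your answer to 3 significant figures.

Css = rate / CL = 239 / 8.71 = 27.44 mg/L
k = ln 2 / 8.99 = 0.07710 h⁻¹
C(t) = Css (1 − e^(−kt)) = 27.44 × (1 − e^(−2.521)) = 27.44 × 0.9196 ≈ 25.2 mg/L

25.2 mg/L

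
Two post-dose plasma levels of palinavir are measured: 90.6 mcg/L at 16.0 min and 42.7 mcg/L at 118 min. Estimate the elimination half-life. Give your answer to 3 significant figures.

94.0 minutes

k = ln(C₁/C₂) / (t₂ − t₁) = ln(90.6/42.7) / (118 − 16.0)
  = 0.7523 / 102.0 = 0.007375 min⁻¹
t½ = ln 2 / k = ln 2 / 0.007375 ≈ 94.0 minutes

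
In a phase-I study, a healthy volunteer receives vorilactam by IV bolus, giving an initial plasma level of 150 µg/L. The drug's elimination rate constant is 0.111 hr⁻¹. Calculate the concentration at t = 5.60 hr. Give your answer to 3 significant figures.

C(t) = C₀ e^(−kt) = 150 × e^(−0.1110 × 5.60) = 150 × e^(−0.6216) = 150 × 0.5371 ≈ 80.6 µg/L

80.6 µg/L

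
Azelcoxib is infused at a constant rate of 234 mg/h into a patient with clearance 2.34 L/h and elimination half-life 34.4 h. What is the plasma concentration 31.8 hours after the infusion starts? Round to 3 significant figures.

47.3 mg/L

Css = rate / CL = 234 / 2.34 = 100.0 mg/L
k = ln 2 / 34.4 = 0.02015 h⁻¹
C(t) = Css (1 − e^(−kt)) = 100.0 × (1 − e^(−0.6408)) = 100.0 × 0.4731 ≈ 47.3 mg/L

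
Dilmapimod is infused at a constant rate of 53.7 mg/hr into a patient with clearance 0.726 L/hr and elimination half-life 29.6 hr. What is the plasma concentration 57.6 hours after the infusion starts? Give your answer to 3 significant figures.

Css = rate / CL = 53.7 / 0.726 = 73.97 mg/L
k = ln 2 / 29.6 = 0.02342 hr⁻¹
C(t) = Css (1 − e^(−kt)) = 73.97 × (1 − e^(−1.349)) = 73.97 × 0.7405 ≈ 54.8 mg/L

54.8 mg/L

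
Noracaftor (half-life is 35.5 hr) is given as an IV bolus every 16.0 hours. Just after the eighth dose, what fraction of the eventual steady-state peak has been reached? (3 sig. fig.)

k = ln 2 / 35.5 = 0.01953 hr⁻¹
f_n = 1 − e^(−nkτ) = 1 − e^(−8 × 0.01953 × 16.0) = 1 − e^(−2.499) = 1 − 0.08215 ≈ 0.918

0.918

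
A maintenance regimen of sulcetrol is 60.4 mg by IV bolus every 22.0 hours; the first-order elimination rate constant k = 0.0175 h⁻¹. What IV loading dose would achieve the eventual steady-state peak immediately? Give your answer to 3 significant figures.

Accumulation ratio R = 1 / (1 − e^(−kτ)) = 1 / (1 − e^(−0.01750×22.0)) = 1 / (1 − 0.6805) = 3.129
Loading dose = maintenance dose × R = 60.4 × 3.129 ≈ 189 mg

189 mg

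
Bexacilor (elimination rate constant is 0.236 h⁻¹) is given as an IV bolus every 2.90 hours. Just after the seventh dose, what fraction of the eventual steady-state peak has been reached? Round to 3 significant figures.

f_n = 1 − e^(−nkτ) = 1 − e^(−7 × 0.2360 × 2.90) = 1 − e^(−4.791) = 1 − 0.008306 ≈ 0.992

0.992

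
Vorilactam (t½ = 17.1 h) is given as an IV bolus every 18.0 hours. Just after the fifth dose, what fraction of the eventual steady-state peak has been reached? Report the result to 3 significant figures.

k = ln 2 / 17.1 = 0.04053 h⁻¹
f_n = 1 − e^(−nkτ) = 1 − e^(−5 × 0.04053 × 18.0) = 1 − e^(−3.648) = 1 − 0.02604 ≈ 0.974

0.974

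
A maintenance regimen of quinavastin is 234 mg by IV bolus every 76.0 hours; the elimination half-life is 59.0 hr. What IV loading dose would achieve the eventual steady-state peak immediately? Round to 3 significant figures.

k = ln 2 / 59.0 = 0.01175 hr⁻¹
Accumulation ratio R = 1 / (1 − e^(−kτ)) = 1 / (1 − e^(−0.01175×76.0)) = 1 / (1 − 0.4095) = 1.693
Loading dose = maintenance dose × R = 234 × 1.693 ≈ 396 mg

396 mg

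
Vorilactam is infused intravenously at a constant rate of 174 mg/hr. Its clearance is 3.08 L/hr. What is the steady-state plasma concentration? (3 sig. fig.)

56.5 mg/L

Css = infusion rate / CL = 174 / 3.08 ≈ 56.5 mg/L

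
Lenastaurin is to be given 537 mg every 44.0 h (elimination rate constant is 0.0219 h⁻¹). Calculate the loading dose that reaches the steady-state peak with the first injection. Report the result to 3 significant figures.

Accumulation ratio R = 1 / (1 − e^(−kτ)) = 1 / (1 − e^(−0.02190×44.0)) = 1 / (1 − 0.3815) = 1.617
Loading dose = maintenance dose × R = 537 × 1.617 ≈ 868 mg

868 mg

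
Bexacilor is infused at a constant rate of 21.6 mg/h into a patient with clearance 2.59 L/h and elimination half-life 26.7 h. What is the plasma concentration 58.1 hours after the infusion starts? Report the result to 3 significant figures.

Css = rate / CL = 21.6 / 2.59 = 8.340 mg/L
k = ln 2 / 26.7 = 0.02596 h⁻¹
C(t) = Css (1 − e^(−kt)) = 8.340 × (1 − e^(−1.508)) = 8.340 × 0.7787 ≈ 6.49 mg/L

6.49 mg/L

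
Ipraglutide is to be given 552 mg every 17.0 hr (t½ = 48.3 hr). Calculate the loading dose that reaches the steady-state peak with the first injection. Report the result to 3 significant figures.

2550 mg

k = ln 2 / 48.3 = 0.01435 hr⁻¹
Accumulation ratio R = 1 / (1 − e^(−kτ)) = 1 / (1 − e^(−0.01435×17.0)) = 1 / (1 − 0.7835) = 4.619
Loading dose = maintenance dose × R = 552 × 4.619 ≈ 2550 mg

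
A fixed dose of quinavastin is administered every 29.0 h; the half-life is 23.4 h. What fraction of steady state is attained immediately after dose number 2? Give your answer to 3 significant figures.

k = ln 2 / 23.4 = 0.02962 h⁻¹
f_n = 1 − e^(−nkτ) = 1 − e^(−2 × 0.02962 × 29.0) = 1 − e^(−1.718) = 1 − 0.1794 ≈ 0.821

0.821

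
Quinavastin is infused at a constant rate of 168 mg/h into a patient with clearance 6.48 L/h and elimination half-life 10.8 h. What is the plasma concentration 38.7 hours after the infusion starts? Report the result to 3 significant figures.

23.8 µg/mL

Css = rate / CL = 168 / 6.48 = 25.93 µg/mL
k = ln 2 / 10.8 = 0.06418 h⁻¹
C(t) = Css (1 − e^(−kt)) = 25.93 × (1 − e^(−2.484)) = 25.93 × 0.9166 ≈ 23.8 µg/mL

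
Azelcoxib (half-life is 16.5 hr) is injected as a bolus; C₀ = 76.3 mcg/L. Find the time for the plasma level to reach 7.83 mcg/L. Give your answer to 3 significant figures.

k = ln 2 / 16.5 = 0.04201 hr⁻¹
C(t) = C₀ e^(−kt)  ⇒  t = ln(C₀/C) / k
t = ln(76.3/7.83) / 0.04201 = 2.277 / 0.04201 ≈ 54.2 hours

54.2 hours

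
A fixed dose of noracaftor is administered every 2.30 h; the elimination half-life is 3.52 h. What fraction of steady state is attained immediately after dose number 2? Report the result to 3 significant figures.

k = ln 2 / 3.52 = 0.1969 h⁻¹
f_n = 1 − e^(−nkτ) = 1 − e^(−2 × 0.1969 × 2.30) = 1 − e^(−0.9058) = 1 − 0.4042 ≈ 0.596

0.596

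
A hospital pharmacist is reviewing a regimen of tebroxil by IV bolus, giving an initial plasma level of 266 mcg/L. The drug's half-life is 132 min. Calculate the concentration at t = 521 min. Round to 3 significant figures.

17.2 mcg/L

k = ln 2 / 132 = 0.005251 min⁻¹
C(t) = C₀ e^(−kt) = 266 × e^(−0.005251 × 521) = 266 × e^(−2.736) = 266 × 0.06484 ≈ 17.2 mcg/L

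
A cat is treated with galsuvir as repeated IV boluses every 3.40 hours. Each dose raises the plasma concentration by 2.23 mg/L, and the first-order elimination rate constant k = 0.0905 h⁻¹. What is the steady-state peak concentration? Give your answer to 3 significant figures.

Fraction remaining after one interval: e^(−kτ) = e^(−0.09050 × 3.40) = 0.7351
R = 1 / (1 − 0.7351) = 3.776
Css,max = 2.23 × 3.776 ≈ 8.42 mg/L

8.42 mg/L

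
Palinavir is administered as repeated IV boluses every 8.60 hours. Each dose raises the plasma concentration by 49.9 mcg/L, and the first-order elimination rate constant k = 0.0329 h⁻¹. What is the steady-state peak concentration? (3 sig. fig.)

202 mcg/L

Fraction remaining after one interval: e^(−kτ) = e^(−0.03290 × 8.60) = 0.7536
R = 1 / (1 − 0.7536) = 4.058
Css,max = 49.9 × 4.058 ≈ 202 mcg/L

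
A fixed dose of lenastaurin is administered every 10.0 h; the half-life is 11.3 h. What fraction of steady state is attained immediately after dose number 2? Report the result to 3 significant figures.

k = ln 2 / 11.3 = 0.06134 h⁻¹
f_n = 1 − e^(−nkτ) = 1 − e^(−2 × 0.06134 × 10.0) = 1 − e^(−1.227) = 1 − 0.2932 ≈ 0.707

0.707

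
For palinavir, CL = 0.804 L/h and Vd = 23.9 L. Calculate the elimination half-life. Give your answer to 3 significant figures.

20.6 hours

k = CL / V = 0.804 / 23.9 = 0.03364 h⁻¹
t½ = ln 2 / k = ln 2 / 0.03364 ≈ 20.6 hours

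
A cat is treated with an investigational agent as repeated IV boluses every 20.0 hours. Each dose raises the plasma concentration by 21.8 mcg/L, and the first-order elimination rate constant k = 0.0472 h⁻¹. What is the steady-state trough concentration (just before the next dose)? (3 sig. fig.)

Fraction remaining after one interval: e^(−kτ) = e^(−0.04720 × 20.0) = 0.3891
R = 1 / (1 − 0.3891) = 1.637
Css,max = 21.8 × 1.637 = 35.68 mcg/L
Css,min = Css,max × e^(−kτ) = 35.68 × 0.3891 ≈ 13.9 mcg/L

13.9 mcg/L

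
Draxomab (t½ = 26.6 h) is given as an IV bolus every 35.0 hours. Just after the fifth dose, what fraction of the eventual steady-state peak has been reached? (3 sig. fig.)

0.990

k = ln 2 / 26.6 = 0.02606 h⁻¹
f_n = 1 − e^(−nkτ) = 1 − e^(−5 × 0.02606 × 35.0) = 1 − e^(−4.560) = 1 − 0.01046 ≈ 0.990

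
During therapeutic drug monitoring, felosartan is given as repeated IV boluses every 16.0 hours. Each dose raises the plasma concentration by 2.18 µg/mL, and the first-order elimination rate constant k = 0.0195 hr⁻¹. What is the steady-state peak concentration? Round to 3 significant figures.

Fraction remaining after one interval: e^(−kτ) = e^(−0.01950 × 16.0) = 0.7320
R = 1 / (1 − 0.7320) = 3.731
Css,max = 2.18 × 3.731 ≈ 8.13 µg/mL

8.13 µg/mL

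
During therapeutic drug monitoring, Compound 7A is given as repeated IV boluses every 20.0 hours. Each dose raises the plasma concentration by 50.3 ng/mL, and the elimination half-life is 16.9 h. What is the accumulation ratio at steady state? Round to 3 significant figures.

k = ln 2 / 16.9 = 0.04101 h⁻¹
Fraction remaining after one interval: e^(−kτ) = e^(−0.04101 × 20.0) = 0.4403
R = 1 / (1 − 0.4403) = 1 / 0.5597 ≈ 1.79

1.79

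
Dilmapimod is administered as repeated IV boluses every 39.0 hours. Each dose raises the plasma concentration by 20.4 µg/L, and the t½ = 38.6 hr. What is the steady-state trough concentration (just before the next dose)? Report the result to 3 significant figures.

k = ln 2 / 38.6 = 0.01796 hr⁻¹
Fraction remaining after one interval: e^(−kτ) = e^(−0.01796 × 39.0) = 0.4964
R = 1 / (1 − 0.4964) = 1.986
Css,max = 20.4 × 1.986 = 40.51 µg/L
Css,min = Css,max × e^(−kτ) = 40.51 × 0.4964 ≈ 20.1 µg/L

20.1 µg/L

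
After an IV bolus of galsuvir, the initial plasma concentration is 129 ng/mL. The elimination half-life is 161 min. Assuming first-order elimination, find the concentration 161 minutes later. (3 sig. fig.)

64.5 ng/mL

k = ln 2 / 161 = 0.004305 min⁻¹
161 min is 1.000 half-lives, so C = 129 × (1/2)^1.000 = 129 × 0.5000 ≈ 64.5 ng/mL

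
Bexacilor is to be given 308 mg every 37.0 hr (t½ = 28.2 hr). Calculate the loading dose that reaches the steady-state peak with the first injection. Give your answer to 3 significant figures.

516 mg

k = ln 2 / 28.2 = 0.02458 hr⁻¹
Accumulation ratio R = 1 / (1 − e^(−kτ)) = 1 / (1 − e^(−0.02458×37.0)) = 1 / (1 − 0.4027) = 1.674
Loading dose = maintenance dose × R = 308 × 1.674 ≈ 516 mg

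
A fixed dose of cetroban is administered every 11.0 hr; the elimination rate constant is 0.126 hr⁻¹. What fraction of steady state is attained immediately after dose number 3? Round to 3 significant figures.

0.984

f_n = 1 − e^(−nkτ) = 1 − e^(−3 × 0.1260 × 11.0) = 1 − e^(−4.158) = 1 − 0.01564 ≈ 0.984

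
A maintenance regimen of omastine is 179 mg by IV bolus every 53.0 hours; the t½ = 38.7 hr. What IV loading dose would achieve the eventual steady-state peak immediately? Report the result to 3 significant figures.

292 mg

k = ln 2 / 38.7 = 0.01791 hr⁻¹
Accumulation ratio R = 1 / (1 − e^(−kτ)) = 1 / (1 − e^(−0.01791×53.0)) = 1 / (1 − 0.3870) = 1.631
Loading dose = maintenance dose × R = 179 × 1.631 ≈ 292 mg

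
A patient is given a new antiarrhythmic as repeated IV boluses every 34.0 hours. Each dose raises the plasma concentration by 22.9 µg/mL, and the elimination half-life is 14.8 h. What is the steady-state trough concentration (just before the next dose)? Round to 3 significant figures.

k = ln 2 / 14.8 = 0.04683 h⁻¹
Fraction remaining after one interval: e^(−kτ) = e^(−0.04683 × 34.0) = 0.2034
R = 1 / (1 − 0.2034) = 1.255
Css,max = 22.9 × 1.255 = 28.75 µg/mL
Css,min = Css,max × e^(−kτ) = 28.75 × 0.2034 ≈ 5.85 µg/mL

5.85 µg/mL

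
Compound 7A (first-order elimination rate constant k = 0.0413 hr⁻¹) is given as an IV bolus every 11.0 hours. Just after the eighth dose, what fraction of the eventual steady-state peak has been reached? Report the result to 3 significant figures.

f_n = 1 − e^(−nkτ) = 1 − e^(−8 × 0.04130 × 11.0) = 1 − e^(−3.634) = 1 − 0.02640 ≈ 0.974

0.974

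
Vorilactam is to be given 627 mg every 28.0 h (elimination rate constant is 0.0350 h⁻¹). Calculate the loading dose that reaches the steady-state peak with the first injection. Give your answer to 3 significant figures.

Accumulation ratio R = 1 / (1 − e^(−kτ)) = 1 / (1 − e^(−0.03500×28.0)) = 1 / (1 − 0.3753) = 1.601
Loading dose = maintenance dose × R = 627 × 1.601 ≈ 1000 mg

1000 mg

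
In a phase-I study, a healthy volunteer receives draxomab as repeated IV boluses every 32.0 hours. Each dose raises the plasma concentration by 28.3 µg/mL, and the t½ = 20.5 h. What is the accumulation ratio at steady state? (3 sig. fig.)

k = ln 2 / 20.5 = 0.03381 h⁻¹
Fraction remaining after one interval: e^(−kτ) = e^(−0.03381 × 32.0) = 0.3389
R = 1 / (1 − 0.3389) = 1 / 0.6611 ≈ 1.51

1.51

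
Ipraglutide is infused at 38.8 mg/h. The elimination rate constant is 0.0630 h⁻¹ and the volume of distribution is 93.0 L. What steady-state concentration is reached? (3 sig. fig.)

CL = k · V = 0.0630 × 93.0 = 5.859 L/h
Css = rate / CL = 38.8 / 5.859 ≈ 6.62 µg/mL

6.62 µg/mL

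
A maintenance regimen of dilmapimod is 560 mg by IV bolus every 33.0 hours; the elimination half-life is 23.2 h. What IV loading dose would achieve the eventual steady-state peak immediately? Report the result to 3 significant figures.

k = ln 2 / 23.2 = 0.02988 h⁻¹
Accumulation ratio R = 1 / (1 − e^(−kτ)) = 1 / (1 − e^(−0.02988×33.0)) = 1 / (1 − 0.3731) = 1.595
Loading dose = maintenance dose × R = 560 × 1.595 ≈ 893 mg

893 mg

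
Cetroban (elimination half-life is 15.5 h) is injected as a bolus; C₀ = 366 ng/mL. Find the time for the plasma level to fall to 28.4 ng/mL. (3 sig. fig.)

57.2 hours

k = ln 2 / 15.5 = 0.04472 h⁻¹
C(t) = C₀ e^(−kt)  ⇒  t = ln(C₀/C) / k
t = ln(366/28.4) / 0.04472 = 2.556 / 0.04472 ≈ 57.2 hours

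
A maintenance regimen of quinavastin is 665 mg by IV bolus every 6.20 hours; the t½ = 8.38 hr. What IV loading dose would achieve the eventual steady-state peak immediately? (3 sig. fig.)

1660 mg

k = ln 2 / 8.38 = 0.08271 hr⁻¹
Accumulation ratio R = 1 / (1 − e^(−kτ)) = 1 / (1 − e^(−0.08271×6.20)) = 1 / (1 − 0.5988) = 2.493
Loading dose = maintenance dose × R = 665 × 2.493 ≈ 1660 mg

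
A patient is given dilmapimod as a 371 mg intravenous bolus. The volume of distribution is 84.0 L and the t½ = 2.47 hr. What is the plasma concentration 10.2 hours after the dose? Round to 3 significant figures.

0.252 µg/mL

C₀ = dose / V = 371 / 84.0 = 4.417 µg/mL
k = ln 2 / 2.47 = 0.2806 hr⁻¹
C(t) = C₀ e^(−kt) = 4.417 × e^(−0.2806 × 10.2) = 4.417 × e^(−2.862) = 4.417 × 0.05713 ≈ 0.252 µg/mL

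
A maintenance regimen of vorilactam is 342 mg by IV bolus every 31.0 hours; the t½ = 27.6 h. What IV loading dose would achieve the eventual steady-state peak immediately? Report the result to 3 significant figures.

k = ln 2 / 27.6 = 0.02511 h⁻¹
Accumulation ratio R = 1 / (1 − e^(−kτ)) = 1 / (1 − e^(−0.02511×31.0)) = 1 / (1 − 0.4591) = 1.849
Loading dose = maintenance dose × R = 342 × 1.849 ≈ 632 mg

632 mg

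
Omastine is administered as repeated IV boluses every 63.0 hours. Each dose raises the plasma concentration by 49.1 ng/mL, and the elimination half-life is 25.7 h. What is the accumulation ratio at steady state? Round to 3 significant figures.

k = ln 2 / 25.7 = 0.02697 h⁻¹
Fraction remaining after one interval: e^(−kτ) = e^(−0.02697 × 63.0) = 0.1828
R = 1 / (1 − 0.1828) = 1 / 0.8172 ≈ 1.22

1.22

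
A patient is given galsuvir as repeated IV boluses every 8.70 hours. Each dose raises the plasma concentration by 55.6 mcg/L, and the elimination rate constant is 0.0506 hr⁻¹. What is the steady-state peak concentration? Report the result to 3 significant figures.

Fraction remaining after one interval: e^(−kτ) = e^(−0.05060 × 8.70) = 0.6439
R = 1 / (1 − 0.6439) = 2.808
Css,max = 55.6 × 2.808 ≈ 156 mcg/L

156 mcg/L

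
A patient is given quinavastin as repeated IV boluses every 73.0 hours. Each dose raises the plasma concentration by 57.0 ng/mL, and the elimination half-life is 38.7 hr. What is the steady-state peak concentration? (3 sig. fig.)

78.1 ng/mL

k = ln 2 / 38.7 = 0.01791 hr⁻¹
Fraction remaining after one interval: e^(−kτ) = e^(−0.01791 × 73.0) = 0.2705
R = 1 / (1 − 0.2705) = 1.371
Css,max = 57.0 × 1.371 ≈ 78.1 ng/mL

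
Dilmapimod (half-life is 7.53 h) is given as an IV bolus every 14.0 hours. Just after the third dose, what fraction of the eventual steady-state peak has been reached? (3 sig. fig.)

0.979

k = ln 2 / 7.53 = 0.09205 h⁻¹
f_n = 1 − e^(−nkτ) = 1 − e^(−3 × 0.09205 × 14.0) = 1 − e^(−3.866) = 1 − 0.02094 ≈ 0.979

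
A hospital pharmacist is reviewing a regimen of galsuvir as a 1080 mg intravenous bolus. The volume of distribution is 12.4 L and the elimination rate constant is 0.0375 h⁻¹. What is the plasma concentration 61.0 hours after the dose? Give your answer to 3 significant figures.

C₀ = dose / V = 1080 / 12.4 = 87.10 mg/L
C(t) = C₀ e^(−kt) = 87.10 × e^(−0.03750 × 61.0) = 87.10 × e^(−2.288) = 87.10 × 0.1015 ≈ 8.84 mg/L

8.84 mg/L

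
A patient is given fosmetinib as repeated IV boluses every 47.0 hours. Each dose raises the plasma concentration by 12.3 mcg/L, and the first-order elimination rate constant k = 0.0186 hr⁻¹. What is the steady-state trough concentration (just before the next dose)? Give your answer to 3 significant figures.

8.80 mcg/L

Fraction remaining after one interval: e^(−kτ) = e^(−0.01860 × 47.0) = 0.4172
R = 1 / (1 − 0.4172) = 1.716
Css,max = 12.3 × 1.716 = 21.10 mcg/L
Css,min = Css,max × e^(−kτ) = 21.10 × 0.4172 ≈ 8.80 mcg/L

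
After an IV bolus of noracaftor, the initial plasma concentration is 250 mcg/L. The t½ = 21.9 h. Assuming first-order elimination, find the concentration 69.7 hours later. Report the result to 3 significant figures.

27.5 mcg/L

k = ln 2 / 21.9 = 0.03165 h⁻¹
C(t) = C₀ e^(−kt) = 250 × e^(−0.03165 × 69.7) = 250 × e^(−2.206) = 250 × 0.1101 ≈ 27.5 mcg/L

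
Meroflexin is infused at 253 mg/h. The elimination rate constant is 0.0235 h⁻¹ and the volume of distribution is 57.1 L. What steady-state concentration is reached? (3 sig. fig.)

CL = k · V = 0.0235 × 57.1 = 1.342 L/h
Css = rate / CL = 253 / 1.342 ≈ 189 µg/mL

189 µg/mL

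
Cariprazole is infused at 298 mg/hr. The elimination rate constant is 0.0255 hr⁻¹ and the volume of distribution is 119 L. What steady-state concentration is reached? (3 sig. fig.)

CL = k · V = 0.0255 × 119 = 3.034 L/hr
Css = rate / CL = 298 / 3.034 ≈ 98.2 µg/mL

98.2 µg/mL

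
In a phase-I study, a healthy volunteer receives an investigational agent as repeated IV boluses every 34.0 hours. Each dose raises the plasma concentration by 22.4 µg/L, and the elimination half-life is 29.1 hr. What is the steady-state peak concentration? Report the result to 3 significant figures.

40.4 µg/L

k = ln 2 / 29.1 = 0.02382 hr⁻¹
Fraction remaining after one interval: e^(−kτ) = e^(−0.02382 × 34.0) = 0.4449
R = 1 / (1 − 0.4449) = 1.802
Css,max = 22.4 × 1.802 ≈ 40.4 µg/L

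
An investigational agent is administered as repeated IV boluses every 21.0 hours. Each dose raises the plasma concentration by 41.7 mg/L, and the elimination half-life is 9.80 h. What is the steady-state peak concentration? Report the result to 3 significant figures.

k = ln 2 / 9.80 = 0.07073 h⁻¹
Fraction remaining after one interval: e^(−kτ) = e^(−0.07073 × 21.0) = 0.2264
R = 1 / (1 − 0.2264) = 1.293
Css,max = 41.7 × 1.293 ≈ 53.9 mg/L

53.9 mg/L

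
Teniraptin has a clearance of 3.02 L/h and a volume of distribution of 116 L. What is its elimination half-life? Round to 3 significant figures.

k = CL / V = 3.02 / 116 = 0.02603 h⁻¹
t½ = ln 2 / k = ln 2 / 0.02603 ≈ 26.6 hours

26.6 hours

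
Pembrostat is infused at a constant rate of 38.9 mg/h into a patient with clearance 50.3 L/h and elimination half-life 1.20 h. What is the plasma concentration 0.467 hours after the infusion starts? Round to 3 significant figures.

0.183 µg/mL

Css = rate / CL = 38.9 / 50.3 = 0.7734 µg/mL
k = ln 2 / 1.20 = 0.5776 h⁻¹
C(t) = Css (1 − e^(−kt)) = 0.7734 × (1 − e^(−0.2697)) = 0.7734 × 0.2364 ≈ 0.183 µg/mL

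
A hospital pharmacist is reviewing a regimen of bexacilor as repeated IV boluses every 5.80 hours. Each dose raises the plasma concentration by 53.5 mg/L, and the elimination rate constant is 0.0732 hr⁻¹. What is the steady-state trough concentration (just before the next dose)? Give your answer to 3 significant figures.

Fraction remaining after one interval: e^(−kτ) = e^(−0.07320 × 5.80) = 0.6541
R = 1 / (1 − 0.6541) = 2.891
Css,max = 53.5 × 2.891 = 154.6 mg/L
Css,min = Css,max × e^(−kτ) = 154.6 × 0.6541 ≈ 101 mg/L

101 mg/L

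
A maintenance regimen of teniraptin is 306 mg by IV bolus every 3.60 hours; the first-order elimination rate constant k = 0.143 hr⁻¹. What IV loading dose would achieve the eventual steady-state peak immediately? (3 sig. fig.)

760 mg

Accumulation ratio R = 1 / (1 − e^(−kτ)) = 1 / (1 − e^(−0.1430×3.60)) = 1 / (1 − 0.5976) = 2.485
Loading dose = maintenance dose × R = 306 × 2.485 ≈ 760 mg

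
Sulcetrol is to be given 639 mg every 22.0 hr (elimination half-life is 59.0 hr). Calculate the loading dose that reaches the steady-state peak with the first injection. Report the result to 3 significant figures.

2810 mg

k = ln 2 / 59.0 = 0.01175 hr⁻¹
Accumulation ratio R = 1 / (1 − e^(−kτ)) = 1 / (1 − e^(−0.01175×22.0)) = 1 / (1 − 0.7722) = 4.391
Loading dose = maintenance dose × R = 639 × 4.391 ≈ 2810 mg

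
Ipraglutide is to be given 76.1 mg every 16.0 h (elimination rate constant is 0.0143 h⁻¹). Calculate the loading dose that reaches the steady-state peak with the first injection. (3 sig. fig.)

372 mg

Accumulation ratio R = 1 / (1 − e^(−kτ)) = 1 / (1 − e^(−0.01430×16.0)) = 1 / (1 − 0.7955) = 4.890
Loading dose = maintenance dose × R = 76.1 × 4.890 ≈ 372 mg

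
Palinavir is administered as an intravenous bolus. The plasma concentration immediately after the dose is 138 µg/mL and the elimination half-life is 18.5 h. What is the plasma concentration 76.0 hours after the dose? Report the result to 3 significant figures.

k = ln 2 / 18.5 = 0.03747 h⁻¹
C(t) = C₀ e^(−kt) = 138 × e^(−0.03747 × 76.0) = 138 × e^(−2.848) = 138 × 0.05799 ≈ 8.00 µg/mL

8.00 µg/mL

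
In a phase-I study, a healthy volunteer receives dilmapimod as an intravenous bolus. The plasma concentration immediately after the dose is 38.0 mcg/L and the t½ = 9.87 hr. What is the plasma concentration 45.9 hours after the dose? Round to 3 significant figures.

k = ln 2 / 9.87 = 0.07023 hr⁻¹
45.9 hr is 4.650 half-lives, so C = 38.0 × (1/2)^4.650 = 38.0 × 0.03982 ≈ 1.51 mcg/L

1.51 mcg/L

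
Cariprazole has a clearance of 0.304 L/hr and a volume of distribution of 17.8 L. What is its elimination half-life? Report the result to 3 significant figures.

40.6 hours

k = CL / V = 0.304 / 17.8 = 0.01708 hr⁻¹
t½ = ln 2 / k = ln 2 / 0.01708 ≈ 40.6 hours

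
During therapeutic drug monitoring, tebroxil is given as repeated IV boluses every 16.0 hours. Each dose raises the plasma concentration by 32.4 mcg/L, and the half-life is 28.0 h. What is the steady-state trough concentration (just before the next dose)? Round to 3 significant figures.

k = ln 2 / 28.0 = 0.02476 h⁻¹
Fraction remaining after one interval: e^(−kτ) = e^(−0.02476 × 16.0) = 0.6730
R = 1 / (1 − 0.6730) = 3.058
Css,max = 32.4 × 3.058 = 99.07 mcg/L
Css,min = Css,max × e^(−kτ) = 99.07 × 0.6730 ≈ 66.7 mcg/L

66.7 mcg/L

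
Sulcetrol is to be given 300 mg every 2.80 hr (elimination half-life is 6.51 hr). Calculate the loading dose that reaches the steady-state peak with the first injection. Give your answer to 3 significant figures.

1160 mg

k = ln 2 / 6.51 = 0.1065 hr⁻¹
Accumulation ratio R = 1 / (1 − e^(−kτ)) = 1 / (1 − e^(−0.1065×2.80)) = 1 / (1 − 0.7422) = 3.879
Loading dose = maintenance dose × R = 300 × 3.879 ≈ 1160 mg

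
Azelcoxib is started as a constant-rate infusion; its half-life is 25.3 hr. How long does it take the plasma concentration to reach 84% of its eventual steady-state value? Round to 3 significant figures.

66.9 hours

k = ln 2 / 25.3 = 0.02740 hr⁻¹
f = 1 − e^(−kt)  ⇒  t = −ln(1 − f) / k
t = −ln(1 − 0.84) / 0.02740 = 1.833 / 0.02740 ≈ 66.9 hours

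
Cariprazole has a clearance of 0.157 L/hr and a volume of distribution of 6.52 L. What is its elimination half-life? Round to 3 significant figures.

k = CL / V = 0.157 / 6.52 = 0.02408 hr⁻¹
t½ = ln 2 / k = ln 2 / 0.02408 ≈ 28.8 hours

28.8 hours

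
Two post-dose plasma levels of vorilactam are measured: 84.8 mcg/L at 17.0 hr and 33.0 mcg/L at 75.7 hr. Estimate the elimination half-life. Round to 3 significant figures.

43.1 hours

k = ln(C₁/C₂) / (t₂ − t₁) = ln(84.8/33.0) / (75.7 − 17.0)
  = 0.9438 / 58.70 = 0.01608 hr⁻¹
t½ = ln 2 / k = ln 2 / 0.01608 ≈ 43.1 hours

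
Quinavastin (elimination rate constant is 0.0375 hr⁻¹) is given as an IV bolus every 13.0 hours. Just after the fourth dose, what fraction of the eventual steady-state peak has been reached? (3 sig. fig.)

0.858

f_n = 1 − e^(−nkτ) = 1 − e^(−4 × 0.03750 × 13.0) = 1 − e^(−1.950) = 1 − 0.1423 ≈ 0.858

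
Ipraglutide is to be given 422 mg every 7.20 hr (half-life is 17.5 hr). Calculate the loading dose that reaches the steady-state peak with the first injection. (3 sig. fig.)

1700 mg

k = ln 2 / 17.5 = 0.03961 hr⁻¹
Accumulation ratio R = 1 / (1 − e^(−kτ)) = 1 / (1 − e^(−0.03961×7.20)) = 1 / (1 − 0.7519) = 4.030
Loading dose = maintenance dose × R = 422 × 4.030 ≈ 1700 mg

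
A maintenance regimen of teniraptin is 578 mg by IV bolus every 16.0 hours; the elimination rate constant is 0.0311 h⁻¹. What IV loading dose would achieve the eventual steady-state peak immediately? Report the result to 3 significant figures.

Accumulation ratio R = 1 / (1 − e^(−kτ)) = 1 / (1 − e^(−0.03110×16.0)) = 1 / (1 − 0.6080) = 2.551
Loading dose = maintenance dose × R = 578 × 2.551 ≈ 1470 mg

1470 mg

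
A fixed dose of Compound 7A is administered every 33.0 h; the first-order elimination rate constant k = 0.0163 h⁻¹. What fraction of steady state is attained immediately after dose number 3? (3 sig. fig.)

f_n = 1 − e^(−nkτ) = 1 − e^(−3 × 0.01630 × 33.0) = 1 − e^(−1.614) = 1 − 0.1991 ≈ 0.801

0.801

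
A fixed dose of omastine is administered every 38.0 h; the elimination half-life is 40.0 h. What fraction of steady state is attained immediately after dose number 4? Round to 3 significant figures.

0.928

k = ln 2 / 40.0 = 0.01733 h⁻¹
f_n = 1 − e^(−nkτ) = 1 − e^(−4 × 0.01733 × 38.0) = 1 − e^(−2.634) = 1 − 0.07179 ≈ 0.928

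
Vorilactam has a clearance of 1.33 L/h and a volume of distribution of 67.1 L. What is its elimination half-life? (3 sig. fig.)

k = CL / V = 1.33 / 67.1 = 0.01982 h⁻¹
t½ = ln 2 / k = ln 2 / 0.01982 ≈ 35.0 hours

35.0 hours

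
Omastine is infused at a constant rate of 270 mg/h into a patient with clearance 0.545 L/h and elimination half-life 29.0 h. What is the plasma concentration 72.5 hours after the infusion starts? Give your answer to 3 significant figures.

408 µg/mL

Css = rate / CL = 270 / 0.545 = 495.4 µg/mL
k = ln 2 / 29.0 = 0.02390 h⁻¹
C(t) = Css (1 − e^(−kt)) = 495.4 × (1 − e^(−1.733)) = 495.4 × 0.8232 ≈ 408 µg/mL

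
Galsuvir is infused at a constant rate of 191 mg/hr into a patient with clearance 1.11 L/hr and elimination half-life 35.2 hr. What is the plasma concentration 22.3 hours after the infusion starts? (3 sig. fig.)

61.2 µg/mL

Css = rate / CL = 191 / 1.11 = 172.1 µg/mL
k = ln 2 / 35.2 = 0.01969 hr⁻¹
C(t) = Css (1 − e^(−kt)) = 172.1 × (1 − e^(−0.4391)) = 172.1 × 0.3554 ≈ 61.2 µg/mL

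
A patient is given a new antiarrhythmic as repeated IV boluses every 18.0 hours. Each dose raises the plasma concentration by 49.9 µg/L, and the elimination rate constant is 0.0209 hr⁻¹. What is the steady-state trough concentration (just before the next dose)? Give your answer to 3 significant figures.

109 µg/L

Fraction remaining after one interval: e^(−kτ) = e^(−0.02090 × 18.0) = 0.6865
R = 1 / (1 − 0.6865) = 3.189
Css,max = 49.9 × 3.189 = 159.2 µg/L
Css,min = Css,max × e^(−kτ) = 159.2 × 0.6865 ≈ 109 µg/L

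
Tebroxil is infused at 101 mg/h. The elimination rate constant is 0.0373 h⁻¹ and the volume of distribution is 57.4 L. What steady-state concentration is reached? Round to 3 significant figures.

47.2 µg/mL

CL = k · V = 0.0373 × 57.4 = 2.141 L/h
Css = rate / CL = 101 / 2.141 ≈ 47.2 µg/mL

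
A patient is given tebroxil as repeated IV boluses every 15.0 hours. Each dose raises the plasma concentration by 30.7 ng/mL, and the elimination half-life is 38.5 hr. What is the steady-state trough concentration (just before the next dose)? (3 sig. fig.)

k = ln 2 / 38.5 = 0.01800 hr⁻¹
Fraction remaining after one interval: e^(−kτ) = e^(−0.01800 × 15.0) = 0.7633
R = 1 / (1 − 0.7633) = 4.225
Css,max = 30.7 × 4.225 = 129.7 ng/mL
Css,min = Css,max × e^(−kτ) = 129.7 × 0.7633 ≈ 99.0 ng/mL

99.0 ng/mL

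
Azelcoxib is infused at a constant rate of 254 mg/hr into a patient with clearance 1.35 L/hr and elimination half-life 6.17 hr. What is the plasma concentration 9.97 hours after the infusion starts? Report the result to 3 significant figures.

127 µg/mL

Css = rate / CL = 254 / 1.35 = 188.1 µg/mL
k = ln 2 / 6.17 = 0.1123 hr⁻¹
C(t) = Css (1 − e^(−kt)) = 188.1 × (1 − e^(−1.120)) = 188.1 × 0.6737 ≈ 127 µg/mL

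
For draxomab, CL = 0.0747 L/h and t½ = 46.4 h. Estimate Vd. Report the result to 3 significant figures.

k = ln 2 / t½ = ln 2 / 46.4 = 0.01494 h⁻¹
V = CL / k = 0.0747 / 0.01494 ≈ 5.00 L

5.00 L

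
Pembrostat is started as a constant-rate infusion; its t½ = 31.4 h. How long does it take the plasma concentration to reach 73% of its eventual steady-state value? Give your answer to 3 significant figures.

k = ln 2 / 31.4 = 0.02207 h⁻¹
f = 1 − e^(−kt)  ⇒  t = −ln(1 − f) / k
t = −ln(1 − 0.73) / 0.02207 = 1.309 / 0.02207 ≈ 59.3 hours

59.3 hours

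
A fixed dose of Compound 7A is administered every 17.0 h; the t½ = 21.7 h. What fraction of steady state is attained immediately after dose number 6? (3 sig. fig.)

k = ln 2 / 21.7 = 0.03194 h⁻¹
f_n = 1 − e^(−nkτ) = 1 − e^(−6 × 0.03194 × 17.0) = 1 − e^(−3.258) = 1 − 0.03846 ≈ 0.962

0.962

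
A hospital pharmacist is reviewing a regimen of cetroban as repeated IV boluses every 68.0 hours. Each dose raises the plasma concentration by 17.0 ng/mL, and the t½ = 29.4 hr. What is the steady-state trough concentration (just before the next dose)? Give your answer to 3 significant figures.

k = ln 2 / 29.4 = 0.02358 hr⁻¹
Fraction remaining after one interval: e^(−kτ) = e^(−0.02358 × 68.0) = 0.2013
R = 1 / (1 − 0.2013) = 1.252
Css,max = 17.0 × 1.252 = 21.28 ng/mL
Css,min = Css,max × e^(−kτ) = 21.28 × 0.2013 ≈ 4.28 ng/mL

4.28 ng/mL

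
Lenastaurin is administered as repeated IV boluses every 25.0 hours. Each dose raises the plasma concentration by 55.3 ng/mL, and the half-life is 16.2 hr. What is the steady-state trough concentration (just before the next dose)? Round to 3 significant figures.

28.9 ng/mL

k = ln 2 / 16.2 = 0.04279 hr⁻¹
Fraction remaining after one interval: e^(−kτ) = e^(−0.04279 × 25.0) = 0.3431
R = 1 / (1 − 0.3431) = 1.522
Css,max = 55.3 × 1.522 = 84.19 ng/mL
Css,min = Css,max × e^(−kτ) = 84.19 × 0.3431 ≈ 28.9 ng/mL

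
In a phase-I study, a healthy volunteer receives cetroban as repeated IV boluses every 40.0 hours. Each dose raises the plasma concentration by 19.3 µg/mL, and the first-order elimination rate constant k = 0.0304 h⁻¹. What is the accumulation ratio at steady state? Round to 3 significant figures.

1.42

Fraction remaining after one interval: e^(−kτ) = e^(−0.03040 × 40.0) = 0.2964
R = 1 / (1 − 0.2964) = 1 / 0.7036 ≈ 1.42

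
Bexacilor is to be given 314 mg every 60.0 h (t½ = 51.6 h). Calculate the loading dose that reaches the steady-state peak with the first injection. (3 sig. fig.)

567 mg

k = ln 2 / 51.6 = 0.01343 h⁻¹
Accumulation ratio R = 1 / (1 − e^(−kτ)) = 1 / (1 − e^(−0.01343×60.0)) = 1 / (1 − 0.4466) = 1.807
Loading dose = maintenance dose × R = 314 × 1.807 ≈ 567 mg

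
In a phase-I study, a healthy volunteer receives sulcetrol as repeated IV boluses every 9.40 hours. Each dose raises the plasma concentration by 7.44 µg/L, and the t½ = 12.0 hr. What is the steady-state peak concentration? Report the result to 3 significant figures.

k = ln 2 / 12.0 = 0.05776 hr⁻¹
Fraction remaining after one interval: e^(−kτ) = e^(−0.05776 × 9.40) = 0.5810
R = 1 / (1 − 0.5810) = 2.387
Css,max = 7.44 × 2.387 ≈ 17.8 µg/L

17.8 µg/L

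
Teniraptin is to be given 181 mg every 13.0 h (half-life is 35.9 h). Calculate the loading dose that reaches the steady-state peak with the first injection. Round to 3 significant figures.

k = ln 2 / 35.9 = 0.01931 h⁻¹
Accumulation ratio R = 1 / (1 − e^(−kτ)) = 1 / (1 − e^(−0.01931×13.0)) = 1 / (1 − 0.7780) = 4.505
Loading dose = maintenance dose × R = 181 × 4.505 ≈ 815 mg

815 mg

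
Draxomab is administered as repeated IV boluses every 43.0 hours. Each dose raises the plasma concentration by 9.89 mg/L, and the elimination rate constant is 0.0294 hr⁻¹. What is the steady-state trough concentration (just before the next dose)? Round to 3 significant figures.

3.89 mg/L

Fraction remaining after one interval: e^(−kτ) = e^(−0.02940 × 43.0) = 0.2825
R = 1 / (1 − 0.2825) = 1.394
Css,max = 9.89 × 1.394 = 13.78 mg/L
Css,min = Css,max × e^(−kτ) = 13.78 × 0.2825 ≈ 3.89 mg/L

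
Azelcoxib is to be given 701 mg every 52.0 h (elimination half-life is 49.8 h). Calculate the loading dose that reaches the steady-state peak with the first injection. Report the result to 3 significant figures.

k = ln 2 / 49.8 = 0.01392 h⁻¹
Accumulation ratio R = 1 / (1 − e^(−kτ)) = 1 / (1 − e^(−0.01392×52.0)) = 1 / (1 − 0.4849) = 1.941
Loading dose = maintenance dose × R = 701 × 1.941 ≈ 1360 mg

1360 mg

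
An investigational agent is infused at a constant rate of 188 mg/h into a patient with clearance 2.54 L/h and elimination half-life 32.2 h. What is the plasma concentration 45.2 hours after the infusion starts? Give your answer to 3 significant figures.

Css = rate / CL = 188 / 2.54 = 74.02 mg/L
k = ln 2 / 32.2 = 0.02153 h⁻¹
C(t) = Css (1 − e^(−kt)) = 74.02 × (1 − e^(−0.9730)) = 74.02 × 0.6220 ≈ 46.0 mg/L

46.0 mg/L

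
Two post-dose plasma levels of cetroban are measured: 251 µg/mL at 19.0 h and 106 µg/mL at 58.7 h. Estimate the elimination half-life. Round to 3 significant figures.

k = ln(C₁/C₂) / (t₂ − t₁) = ln(251/106) / (58.7 − 19.0)
  = 0.8620 / 39.70 = 0.02171 h⁻¹
t½ = ln 2 / k = ln 2 / 0.02171 ≈ 31.9 hours

31.9 hours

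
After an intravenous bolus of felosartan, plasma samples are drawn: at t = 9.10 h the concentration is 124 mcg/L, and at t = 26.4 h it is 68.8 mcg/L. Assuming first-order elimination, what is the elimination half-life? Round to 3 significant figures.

k = ln(C₁/C₂) / (t₂ − t₁) = ln(124/68.8) / (26.4 − 9.10)
  = 0.5891 / 17.30 = 0.03405 h⁻¹
t½ = ln 2 / k = ln 2 / 0.03405 ≈ 20.4 hours

20.4 hours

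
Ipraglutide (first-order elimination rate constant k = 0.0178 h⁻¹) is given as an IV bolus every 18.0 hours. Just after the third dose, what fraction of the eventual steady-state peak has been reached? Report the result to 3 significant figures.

0.618

f_n = 1 − e^(−nkτ) = 1 − e^(−3 × 0.01780 × 18.0) = 1 − e^(−0.9612) = 1 − 0.3824 ≈ 0.618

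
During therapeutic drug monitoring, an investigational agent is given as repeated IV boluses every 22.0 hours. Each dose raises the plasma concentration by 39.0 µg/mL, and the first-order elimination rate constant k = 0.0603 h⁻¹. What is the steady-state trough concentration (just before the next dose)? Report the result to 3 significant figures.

14.1 µg/mL

Fraction remaining after one interval: e^(−kτ) = e^(−0.06030 × 22.0) = 0.2654
R = 1 / (1 − 0.2654) = 1.361
Css,max = 39.0 × 1.361 = 53.09 µg/mL
Css,min = Css,max × e^(−kτ) = 53.09 × 0.2654 ≈ 14.1 µg/mL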